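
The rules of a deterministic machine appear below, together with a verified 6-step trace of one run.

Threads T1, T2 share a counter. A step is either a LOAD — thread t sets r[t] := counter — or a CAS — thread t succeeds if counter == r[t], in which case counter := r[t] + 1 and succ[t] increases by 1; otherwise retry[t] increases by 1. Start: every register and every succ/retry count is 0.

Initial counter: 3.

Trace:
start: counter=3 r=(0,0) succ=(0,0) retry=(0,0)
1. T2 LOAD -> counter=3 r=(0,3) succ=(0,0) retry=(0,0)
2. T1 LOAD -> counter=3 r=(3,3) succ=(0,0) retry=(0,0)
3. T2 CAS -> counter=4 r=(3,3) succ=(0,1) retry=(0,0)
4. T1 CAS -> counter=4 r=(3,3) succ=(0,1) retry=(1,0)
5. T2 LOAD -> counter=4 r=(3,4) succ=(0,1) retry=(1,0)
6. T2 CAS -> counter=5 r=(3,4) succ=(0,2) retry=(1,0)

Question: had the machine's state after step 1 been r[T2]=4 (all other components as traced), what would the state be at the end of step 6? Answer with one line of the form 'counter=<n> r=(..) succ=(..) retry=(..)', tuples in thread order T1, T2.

counter=5 r=(3,4) succ=(1,1) retry=(0,1)

state after step 1 := counter=3 r=(0,4) succ=(0,0) retry=(0,0)
2. T1 LOAD -> counter=3 r=(3,4) succ=(0,0) retry=(0,0)
3. T2 CAS -> counter=3 r=(3,4) succ=(0,0) retry=(0,1)
4. T1 CAS -> counter=4 r=(3,4) succ=(1,0) retry=(0,1)
5. T2 LOAD -> counter=4 r=(3,4) succ=(1,0) retry=(0,1)
6. T2 CAS -> counter=5 r=(3,4) succ=(1,1) retry=(0,1)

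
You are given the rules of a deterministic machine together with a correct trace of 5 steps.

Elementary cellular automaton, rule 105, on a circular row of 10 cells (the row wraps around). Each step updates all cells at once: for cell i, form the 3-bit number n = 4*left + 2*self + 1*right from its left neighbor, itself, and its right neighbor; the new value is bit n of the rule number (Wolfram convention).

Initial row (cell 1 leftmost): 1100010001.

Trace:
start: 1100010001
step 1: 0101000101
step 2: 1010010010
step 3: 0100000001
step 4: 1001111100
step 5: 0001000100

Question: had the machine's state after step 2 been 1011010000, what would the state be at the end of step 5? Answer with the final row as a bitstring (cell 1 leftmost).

state after step 2 := 1011010000
step 3: 0111100110
step 4: 0100100110
step 5: 0000000110

0000000110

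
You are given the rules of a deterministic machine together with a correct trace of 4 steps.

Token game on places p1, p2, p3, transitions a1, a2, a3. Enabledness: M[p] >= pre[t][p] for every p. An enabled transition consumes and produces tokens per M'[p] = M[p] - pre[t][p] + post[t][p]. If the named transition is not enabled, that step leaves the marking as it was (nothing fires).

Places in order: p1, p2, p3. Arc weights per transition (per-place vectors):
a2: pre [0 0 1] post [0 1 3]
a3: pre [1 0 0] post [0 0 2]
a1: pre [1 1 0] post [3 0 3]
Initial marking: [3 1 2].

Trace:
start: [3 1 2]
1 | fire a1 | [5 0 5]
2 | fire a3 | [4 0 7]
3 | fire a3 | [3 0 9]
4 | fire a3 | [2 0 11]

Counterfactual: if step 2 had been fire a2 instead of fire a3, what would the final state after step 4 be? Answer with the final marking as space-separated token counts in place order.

3 1 11

(re-executing from step 2 with the substitution; state before step 2: [5 0 5])
2 | fire a2 | [5 1 7]
3 | fire a3 | [4 1 9]
4 | fire a3 | [3 1 11]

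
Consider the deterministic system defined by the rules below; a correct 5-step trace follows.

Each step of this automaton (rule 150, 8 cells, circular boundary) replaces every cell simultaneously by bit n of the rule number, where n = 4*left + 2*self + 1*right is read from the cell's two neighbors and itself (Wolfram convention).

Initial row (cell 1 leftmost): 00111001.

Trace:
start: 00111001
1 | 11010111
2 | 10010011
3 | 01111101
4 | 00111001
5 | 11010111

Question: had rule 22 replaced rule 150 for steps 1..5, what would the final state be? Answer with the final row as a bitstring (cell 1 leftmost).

(re-executing steps 1..5 under rule 22; state before step 1: 00111001)
1 | 11000111
2 | 00101000
3 | 01101100
4 | 10000010
5 | 11000110

11000110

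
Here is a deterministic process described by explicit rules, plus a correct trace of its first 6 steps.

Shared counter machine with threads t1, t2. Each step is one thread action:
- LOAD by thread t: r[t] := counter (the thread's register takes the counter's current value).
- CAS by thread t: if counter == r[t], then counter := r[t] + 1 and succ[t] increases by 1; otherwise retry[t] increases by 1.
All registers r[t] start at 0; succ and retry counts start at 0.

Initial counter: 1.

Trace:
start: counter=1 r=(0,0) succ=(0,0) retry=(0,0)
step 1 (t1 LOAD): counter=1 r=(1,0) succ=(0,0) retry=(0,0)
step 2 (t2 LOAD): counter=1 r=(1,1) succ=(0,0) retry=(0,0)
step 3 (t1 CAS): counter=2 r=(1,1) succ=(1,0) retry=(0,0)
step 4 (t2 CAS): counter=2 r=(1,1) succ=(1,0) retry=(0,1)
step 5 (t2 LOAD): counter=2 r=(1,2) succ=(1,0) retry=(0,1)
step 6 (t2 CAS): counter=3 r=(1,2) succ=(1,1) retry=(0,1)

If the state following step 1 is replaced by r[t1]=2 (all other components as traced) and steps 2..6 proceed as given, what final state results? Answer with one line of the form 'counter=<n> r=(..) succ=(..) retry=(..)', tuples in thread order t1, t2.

counter=3 r=(2,2) succ=(0,2) retry=(1,0)

state after step 1 := counter=1 r=(2,0) succ=(0,0) retry=(0,0)
step 2 (t2 LOAD): counter=1 r=(2,1) succ=(0,0) retry=(0,0)
step 3 (t1 CAS): counter=1 r=(2,1) succ=(0,0) retry=(1,0)
step 4 (t2 CAS): counter=2 r=(2,1) succ=(0,1) retry=(1,0)
step 5 (t2 LOAD): counter=2 r=(2,2) succ=(0,1) retry=(1,0)
step 6 (t2 CAS): counter=3 r=(2,2) succ=(0,2) retry=(1,0)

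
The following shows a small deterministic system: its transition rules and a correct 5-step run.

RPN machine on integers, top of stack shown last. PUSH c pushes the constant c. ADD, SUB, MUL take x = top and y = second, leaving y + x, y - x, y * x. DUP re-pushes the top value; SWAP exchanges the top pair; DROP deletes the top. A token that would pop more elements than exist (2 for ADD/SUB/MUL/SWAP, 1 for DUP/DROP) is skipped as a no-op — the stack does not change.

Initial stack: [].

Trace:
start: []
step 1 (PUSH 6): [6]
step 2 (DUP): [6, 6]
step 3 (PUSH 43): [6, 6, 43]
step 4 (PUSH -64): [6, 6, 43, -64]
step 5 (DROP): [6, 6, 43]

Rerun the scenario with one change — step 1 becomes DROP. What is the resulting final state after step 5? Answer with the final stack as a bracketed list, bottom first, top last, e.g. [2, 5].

(re-executing from step 1 with the substitution; state before step 1: [])
step 1 (DROP): []
step 2 (DUP): []
step 3 (PUSH 43): [43]
step 4 (PUSH -64): [43, -64]
step 5 (DROP): [43]

[43]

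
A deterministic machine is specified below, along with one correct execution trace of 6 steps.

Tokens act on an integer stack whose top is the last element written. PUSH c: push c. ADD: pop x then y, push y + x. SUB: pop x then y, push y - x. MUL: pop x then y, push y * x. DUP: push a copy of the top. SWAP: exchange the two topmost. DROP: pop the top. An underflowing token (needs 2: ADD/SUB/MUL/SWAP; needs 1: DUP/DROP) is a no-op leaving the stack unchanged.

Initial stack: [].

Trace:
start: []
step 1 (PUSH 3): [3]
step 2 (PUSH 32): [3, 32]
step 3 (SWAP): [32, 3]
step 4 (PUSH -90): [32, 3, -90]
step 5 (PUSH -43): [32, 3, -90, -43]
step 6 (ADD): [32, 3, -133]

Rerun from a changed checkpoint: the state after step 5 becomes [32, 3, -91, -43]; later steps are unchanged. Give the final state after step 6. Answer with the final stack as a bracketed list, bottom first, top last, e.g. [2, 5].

state after step 5 := [32, 3, -91, -43]
step 6 (ADD): [32, 3, -134]

[32, 3, -134]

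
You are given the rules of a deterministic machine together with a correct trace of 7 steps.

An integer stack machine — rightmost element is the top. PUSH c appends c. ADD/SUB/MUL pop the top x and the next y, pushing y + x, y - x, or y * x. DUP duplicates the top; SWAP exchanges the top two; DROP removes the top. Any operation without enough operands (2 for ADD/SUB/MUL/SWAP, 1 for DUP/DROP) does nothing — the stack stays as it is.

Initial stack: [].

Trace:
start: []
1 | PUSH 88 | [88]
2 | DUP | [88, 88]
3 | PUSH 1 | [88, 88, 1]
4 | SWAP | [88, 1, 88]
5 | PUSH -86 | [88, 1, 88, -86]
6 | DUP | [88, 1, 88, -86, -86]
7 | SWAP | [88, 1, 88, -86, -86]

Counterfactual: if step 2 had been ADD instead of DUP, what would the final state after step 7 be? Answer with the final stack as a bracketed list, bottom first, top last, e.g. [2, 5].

(re-executing from step 2 with the substitution; state before step 2: [88])
2 | ADD | [88]
3 | PUSH 1 | [88, 1]
4 | SWAP | [1, 88]
5 | PUSH -86 | [1, 88, -86]
6 | DUP | [1, 88, -86, -86]
7 | SWAP | [1, 88, -86, -86]

[1, 88, -86, -86]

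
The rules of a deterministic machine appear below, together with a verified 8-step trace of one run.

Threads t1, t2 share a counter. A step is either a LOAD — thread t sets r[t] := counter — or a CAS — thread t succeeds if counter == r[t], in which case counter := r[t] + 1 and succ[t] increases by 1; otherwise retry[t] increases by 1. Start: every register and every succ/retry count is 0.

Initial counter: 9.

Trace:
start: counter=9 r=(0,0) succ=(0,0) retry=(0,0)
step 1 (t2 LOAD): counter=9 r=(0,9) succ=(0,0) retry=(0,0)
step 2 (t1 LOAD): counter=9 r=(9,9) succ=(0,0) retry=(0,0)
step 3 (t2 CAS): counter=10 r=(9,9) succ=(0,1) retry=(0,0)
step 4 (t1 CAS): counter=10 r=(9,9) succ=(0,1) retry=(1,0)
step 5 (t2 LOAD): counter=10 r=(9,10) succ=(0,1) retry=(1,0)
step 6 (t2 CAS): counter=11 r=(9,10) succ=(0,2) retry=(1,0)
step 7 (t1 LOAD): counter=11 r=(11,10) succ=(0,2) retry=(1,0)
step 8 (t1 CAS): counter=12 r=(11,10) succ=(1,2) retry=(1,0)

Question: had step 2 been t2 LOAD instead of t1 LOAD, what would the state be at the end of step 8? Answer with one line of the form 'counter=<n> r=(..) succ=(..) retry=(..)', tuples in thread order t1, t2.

(re-executing from step 2 with the substitution; state before step 2: counter=9 r=(0,9) succ=(0,0) retry=(0,0))
step 2 (t2 LOAD): counter=9 r=(0,9) succ=(0,0) retry=(0,0)
step 3 (t2 CAS): counter=10 r=(0,9) succ=(0,1) retry=(0,0)
step 4 (t1 CAS): counter=10 r=(0,9) succ=(0,1) retry=(1,0)
step 5 (t2 LOAD): counter=10 r=(0,10) succ=(0,1) retry=(1,0)
step 6 (t2 CAS): counter=11 r=(0,10) succ=(0,2) retry=(1,0)
step 7 (t1 LOAD): counter=11 r=(11,10) succ=(0,2) retry=(1,0)
step 8 (t1 CAS): counter=12 r=(11,10) succ=(1,2) retry=(1,0)

counter=12 r=(11,10) succ=(1,2) retry=(1,0)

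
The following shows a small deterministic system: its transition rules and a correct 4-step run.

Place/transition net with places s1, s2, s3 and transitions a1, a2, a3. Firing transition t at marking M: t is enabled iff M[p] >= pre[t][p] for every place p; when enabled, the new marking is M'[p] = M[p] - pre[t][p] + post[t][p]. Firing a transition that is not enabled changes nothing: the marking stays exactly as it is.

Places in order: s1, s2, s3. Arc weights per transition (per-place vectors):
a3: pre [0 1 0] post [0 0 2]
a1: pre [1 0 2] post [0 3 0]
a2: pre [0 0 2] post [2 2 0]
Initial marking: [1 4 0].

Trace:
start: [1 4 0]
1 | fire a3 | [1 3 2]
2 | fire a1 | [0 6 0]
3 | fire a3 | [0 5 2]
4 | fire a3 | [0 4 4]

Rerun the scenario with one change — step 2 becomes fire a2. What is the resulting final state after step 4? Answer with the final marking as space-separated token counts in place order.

3 3 4

(re-executing from step 2 with the substitution; state before step 2: [1 3 2])
2 | fire a2 | [3 5 0]
3 | fire a3 | [3 4 2]
4 | fire a3 | [3 3 4]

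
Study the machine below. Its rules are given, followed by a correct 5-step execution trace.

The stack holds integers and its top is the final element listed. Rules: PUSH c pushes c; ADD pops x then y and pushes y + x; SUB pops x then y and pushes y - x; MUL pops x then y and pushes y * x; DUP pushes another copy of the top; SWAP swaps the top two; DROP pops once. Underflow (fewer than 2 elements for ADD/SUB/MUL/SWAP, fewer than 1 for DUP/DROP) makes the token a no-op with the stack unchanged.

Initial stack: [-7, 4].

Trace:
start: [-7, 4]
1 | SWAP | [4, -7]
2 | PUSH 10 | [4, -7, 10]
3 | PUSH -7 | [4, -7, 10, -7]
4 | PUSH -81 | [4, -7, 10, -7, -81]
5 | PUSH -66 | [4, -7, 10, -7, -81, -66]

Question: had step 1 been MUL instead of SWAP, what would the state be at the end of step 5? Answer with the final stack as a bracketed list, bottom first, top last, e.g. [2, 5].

[-28, 10, -7, -81, -66]

(re-executing from step 1 with the substitution; state before step 1: [-7, 4])
1 | MUL | [-28]
2 | PUSH 10 | [-28, 10]
3 | PUSH -7 | [-28, 10, -7]
4 | PUSH -81 | [-28, 10, -7, -81]
5 | PUSH -66 | [-28, 10, -7, -81, -66]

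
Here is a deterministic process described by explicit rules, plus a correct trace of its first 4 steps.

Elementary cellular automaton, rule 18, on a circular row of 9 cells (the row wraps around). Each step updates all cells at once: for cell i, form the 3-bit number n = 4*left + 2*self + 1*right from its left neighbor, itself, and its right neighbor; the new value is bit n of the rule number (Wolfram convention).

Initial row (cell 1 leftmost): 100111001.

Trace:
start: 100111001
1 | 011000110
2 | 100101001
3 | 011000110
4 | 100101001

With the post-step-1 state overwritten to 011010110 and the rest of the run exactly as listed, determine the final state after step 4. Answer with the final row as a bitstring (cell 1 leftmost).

state after step 1 := 011010110
2 | 100000001
3 | 010000010
4 | 101000101

101000101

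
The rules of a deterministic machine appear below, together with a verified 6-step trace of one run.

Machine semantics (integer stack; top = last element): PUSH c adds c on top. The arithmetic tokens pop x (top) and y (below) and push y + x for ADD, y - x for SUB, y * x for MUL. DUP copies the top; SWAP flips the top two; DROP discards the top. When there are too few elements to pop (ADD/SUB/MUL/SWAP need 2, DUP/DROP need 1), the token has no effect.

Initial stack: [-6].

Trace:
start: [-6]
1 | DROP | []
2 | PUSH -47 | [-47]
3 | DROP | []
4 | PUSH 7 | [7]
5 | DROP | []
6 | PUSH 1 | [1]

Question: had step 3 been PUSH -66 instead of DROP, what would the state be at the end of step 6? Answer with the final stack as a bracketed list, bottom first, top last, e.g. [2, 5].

(re-executing from step 3 with the substitution; state before step 3: [-47])
3 | PUSH -66 | [-47, -66]
4 | PUSH 7 | [-47, -66, 7]
5 | DROP | [-47, -66]
6 | PUSH 1 | [-47, -66, 1]

[-47, -66, 1]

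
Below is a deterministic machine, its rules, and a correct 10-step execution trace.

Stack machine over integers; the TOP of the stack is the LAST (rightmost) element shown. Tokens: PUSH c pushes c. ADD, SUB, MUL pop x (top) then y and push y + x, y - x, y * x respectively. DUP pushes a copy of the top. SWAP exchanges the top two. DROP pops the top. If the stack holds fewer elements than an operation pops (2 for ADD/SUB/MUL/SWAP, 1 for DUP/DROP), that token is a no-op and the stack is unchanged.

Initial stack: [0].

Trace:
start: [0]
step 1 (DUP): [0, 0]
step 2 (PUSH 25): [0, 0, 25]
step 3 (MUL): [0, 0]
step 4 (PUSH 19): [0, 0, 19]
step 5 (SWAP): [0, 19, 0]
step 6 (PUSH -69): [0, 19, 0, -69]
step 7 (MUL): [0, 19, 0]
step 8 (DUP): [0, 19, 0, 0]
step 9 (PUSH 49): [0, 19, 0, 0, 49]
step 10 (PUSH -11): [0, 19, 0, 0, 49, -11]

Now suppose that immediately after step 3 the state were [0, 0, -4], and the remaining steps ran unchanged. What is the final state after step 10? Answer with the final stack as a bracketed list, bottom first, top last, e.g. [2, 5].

state after step 3 := [0, 0, -4]
step 4 (PUSH 19): [0, 0, -4, 19]
step 5 (SWAP): [0, 0, 19, -4]
step 6 (PUSH -69): [0, 0, 19, -4, -69]
step 7 (MUL): [0, 0, 19, 276]
step 8 (DUP): [0, 0, 19, 276, 276]
step 9 (PUSH 49): [0, 0, 19, 276, 276, 49]
step 10 (PUSH -11): [0, 0, 19, 276, 276, 49, -11]

[0, 0, 19, 276, 276, 49, -11]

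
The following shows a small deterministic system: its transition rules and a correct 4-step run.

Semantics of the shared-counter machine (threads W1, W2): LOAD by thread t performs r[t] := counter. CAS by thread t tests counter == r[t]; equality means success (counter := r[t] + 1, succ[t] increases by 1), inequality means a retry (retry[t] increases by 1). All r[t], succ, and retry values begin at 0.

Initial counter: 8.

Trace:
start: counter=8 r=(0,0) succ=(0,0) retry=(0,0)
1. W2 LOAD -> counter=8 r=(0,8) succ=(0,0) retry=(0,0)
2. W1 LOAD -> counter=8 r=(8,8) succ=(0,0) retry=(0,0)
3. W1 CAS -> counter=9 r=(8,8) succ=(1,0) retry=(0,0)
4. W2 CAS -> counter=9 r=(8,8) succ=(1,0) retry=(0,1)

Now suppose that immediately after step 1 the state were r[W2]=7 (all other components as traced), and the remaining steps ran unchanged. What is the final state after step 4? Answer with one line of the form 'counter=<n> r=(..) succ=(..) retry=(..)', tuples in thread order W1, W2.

state after step 1 := counter=8 r=(0,7) succ=(0,0) retry=(0,0)
2. W1 LOAD -> counter=8 r=(8,7) succ=(0,0) retry=(0,0)
3. W1 CAS -> counter=9 r=(8,7) succ=(1,0) retry=(0,0)
4. W2 CAS -> counter=9 r=(8,7) succ=(1,0) retry=(0,1)

counter=9 r=(8,7) succ=(1,0) retry=(0,1)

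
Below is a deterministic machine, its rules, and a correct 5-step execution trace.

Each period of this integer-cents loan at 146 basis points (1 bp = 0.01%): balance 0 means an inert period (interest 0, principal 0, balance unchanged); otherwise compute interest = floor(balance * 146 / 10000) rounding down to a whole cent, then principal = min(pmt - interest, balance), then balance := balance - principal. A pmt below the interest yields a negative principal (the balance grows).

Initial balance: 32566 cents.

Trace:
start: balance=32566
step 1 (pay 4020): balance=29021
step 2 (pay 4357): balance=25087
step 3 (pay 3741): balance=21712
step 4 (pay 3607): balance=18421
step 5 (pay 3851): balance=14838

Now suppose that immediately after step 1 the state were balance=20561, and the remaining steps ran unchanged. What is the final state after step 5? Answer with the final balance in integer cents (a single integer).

state after step 1 := balance=20561
step 2 (pay 4357): balance=16504
step 3 (pay 3741): balance=13003
step 4 (pay 3607): balance=9585
step 5 (pay 3851): balance=5873

5873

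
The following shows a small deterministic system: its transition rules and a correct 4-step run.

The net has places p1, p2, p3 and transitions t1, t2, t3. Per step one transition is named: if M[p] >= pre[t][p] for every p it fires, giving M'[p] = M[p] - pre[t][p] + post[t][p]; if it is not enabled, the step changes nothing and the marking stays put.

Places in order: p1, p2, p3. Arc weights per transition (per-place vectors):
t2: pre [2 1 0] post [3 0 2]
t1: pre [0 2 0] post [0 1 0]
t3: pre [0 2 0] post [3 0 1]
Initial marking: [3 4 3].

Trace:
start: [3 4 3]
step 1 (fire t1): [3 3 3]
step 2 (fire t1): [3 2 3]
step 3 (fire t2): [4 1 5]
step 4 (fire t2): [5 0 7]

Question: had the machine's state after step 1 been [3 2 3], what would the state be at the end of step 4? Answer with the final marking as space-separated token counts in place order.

4 0 5

state after step 1 := [3 2 3]
step 2 (fire t1): [3 1 3]
step 3 (fire t2): [4 0 5]
step 4 (fire t2): [4 0 5]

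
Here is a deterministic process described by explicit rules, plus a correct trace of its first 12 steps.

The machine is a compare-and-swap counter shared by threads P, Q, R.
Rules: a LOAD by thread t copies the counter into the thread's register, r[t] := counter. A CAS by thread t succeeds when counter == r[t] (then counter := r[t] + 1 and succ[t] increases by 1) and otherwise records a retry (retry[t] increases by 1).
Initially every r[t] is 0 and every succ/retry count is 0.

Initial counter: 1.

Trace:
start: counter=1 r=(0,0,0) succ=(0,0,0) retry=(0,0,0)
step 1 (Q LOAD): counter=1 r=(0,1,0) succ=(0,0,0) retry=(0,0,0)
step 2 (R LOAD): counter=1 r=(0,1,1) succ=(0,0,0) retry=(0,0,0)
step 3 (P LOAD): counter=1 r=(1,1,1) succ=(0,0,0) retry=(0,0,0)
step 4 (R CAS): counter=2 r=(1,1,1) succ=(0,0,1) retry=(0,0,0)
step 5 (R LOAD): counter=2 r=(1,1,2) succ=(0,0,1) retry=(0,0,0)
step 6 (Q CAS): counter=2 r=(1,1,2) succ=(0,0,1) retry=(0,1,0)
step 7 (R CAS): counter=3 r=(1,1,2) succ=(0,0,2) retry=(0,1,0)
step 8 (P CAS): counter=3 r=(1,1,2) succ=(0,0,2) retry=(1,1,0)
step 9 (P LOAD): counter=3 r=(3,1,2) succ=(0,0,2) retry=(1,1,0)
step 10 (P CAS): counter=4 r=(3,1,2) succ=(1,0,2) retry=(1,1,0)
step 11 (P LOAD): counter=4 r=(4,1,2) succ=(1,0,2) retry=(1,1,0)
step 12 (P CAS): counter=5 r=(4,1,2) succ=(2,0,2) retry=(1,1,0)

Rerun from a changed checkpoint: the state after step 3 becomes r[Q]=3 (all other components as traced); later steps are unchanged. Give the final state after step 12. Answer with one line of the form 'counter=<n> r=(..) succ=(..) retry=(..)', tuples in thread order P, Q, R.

state after step 3 := counter=1 r=(1,3,1) succ=(0,0,0) retry=(0,0,0)
step 4 (R CAS): counter=2 r=(1,3,1) succ=(0,0,1) retry=(0,0,0)
step 5 (R LOAD): counter=2 r=(1,3,2) succ=(0,0,1) retry=(0,0,0)
step 6 (Q CAS): counter=2 r=(1,3,2) succ=(0,0,1) retry=(0,1,0)
step 7 (R CAS): counter=3 r=(1,3,2) succ=(0,0,2) retry=(0,1,0)
step 8 (P CAS): counter=3 r=(1,3,2) succ=(0,0,2) retry=(1,1,0)
step 9 (P LOAD): counter=3 r=(3,3,2) succ=(0,0,2) retry=(1,1,0)
step 10 (P CAS): counter=4 r=(3,3,2) succ=(1,0,2) retry=(1,1,0)
step 11 (P LOAD): counter=4 r=(4,3,2) succ=(1,0,2) retry=(1,1,0)
step 12 (P CAS): counter=5 r=(4,3,2) succ=(2,0,2) retry=(1,1,0)

counter=5 r=(4,3,2) succ=(2,0,2) retry=(1,1,0)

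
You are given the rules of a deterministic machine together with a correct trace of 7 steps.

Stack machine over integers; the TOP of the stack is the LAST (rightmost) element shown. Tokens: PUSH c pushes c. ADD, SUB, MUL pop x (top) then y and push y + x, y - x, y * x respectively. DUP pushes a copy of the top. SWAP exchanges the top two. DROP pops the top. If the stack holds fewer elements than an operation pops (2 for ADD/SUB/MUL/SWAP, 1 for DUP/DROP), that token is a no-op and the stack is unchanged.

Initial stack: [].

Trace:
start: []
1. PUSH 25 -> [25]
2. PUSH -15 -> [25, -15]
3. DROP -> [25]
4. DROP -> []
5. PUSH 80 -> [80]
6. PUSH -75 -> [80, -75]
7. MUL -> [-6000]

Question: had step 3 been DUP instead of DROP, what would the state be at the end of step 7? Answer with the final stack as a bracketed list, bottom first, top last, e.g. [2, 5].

[25, -15, -6000]

(re-executing from step 3 with the substitution; state before step 3: [25, -15])
3. DUP -> [25, -15, -15]
4. DROP -> [25, -15]
5. PUSH 80 -> [25, -15, 80]
6. PUSH -75 -> [25, -15, 80, -75]
7. MUL -> [25, -15, -6000]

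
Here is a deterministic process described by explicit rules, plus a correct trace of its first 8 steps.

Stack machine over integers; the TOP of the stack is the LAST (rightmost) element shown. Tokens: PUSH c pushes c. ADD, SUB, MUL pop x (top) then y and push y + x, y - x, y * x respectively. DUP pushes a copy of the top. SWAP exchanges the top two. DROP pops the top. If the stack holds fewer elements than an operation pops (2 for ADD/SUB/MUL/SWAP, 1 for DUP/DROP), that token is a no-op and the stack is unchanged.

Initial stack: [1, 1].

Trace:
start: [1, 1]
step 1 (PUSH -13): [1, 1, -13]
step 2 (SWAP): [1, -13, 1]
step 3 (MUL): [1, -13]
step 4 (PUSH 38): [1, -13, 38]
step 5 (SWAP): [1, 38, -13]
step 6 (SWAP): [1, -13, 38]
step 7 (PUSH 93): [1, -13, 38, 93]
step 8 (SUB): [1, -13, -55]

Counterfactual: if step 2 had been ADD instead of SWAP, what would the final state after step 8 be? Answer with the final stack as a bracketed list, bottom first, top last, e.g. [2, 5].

[-12, -55]

(re-executing from step 2 with the substitution; state before step 2: [1, 1, -13])
step 2 (ADD): [1, -12]
step 3 (MUL): [-12]
step 4 (PUSH 38): [-12, 38]
step 5 (SWAP): [38, -12]
step 6 (SWAP): [-12, 38]
step 7 (PUSH 93): [-12, 38, 93]
step 8 (SUB): [-12, -55]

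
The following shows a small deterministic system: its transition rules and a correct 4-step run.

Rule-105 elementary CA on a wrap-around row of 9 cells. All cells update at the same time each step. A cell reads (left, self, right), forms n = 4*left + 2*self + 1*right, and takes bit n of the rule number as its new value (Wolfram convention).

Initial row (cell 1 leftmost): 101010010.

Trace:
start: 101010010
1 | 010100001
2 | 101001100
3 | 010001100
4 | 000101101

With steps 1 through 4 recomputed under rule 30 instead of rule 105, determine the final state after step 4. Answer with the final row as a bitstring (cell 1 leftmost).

(re-executing steps 1..4 under rule 30; state before step 1: 101010010)
1 | 101011110
2 | 101010000
3 | 101011001
4 | 001010111

001010111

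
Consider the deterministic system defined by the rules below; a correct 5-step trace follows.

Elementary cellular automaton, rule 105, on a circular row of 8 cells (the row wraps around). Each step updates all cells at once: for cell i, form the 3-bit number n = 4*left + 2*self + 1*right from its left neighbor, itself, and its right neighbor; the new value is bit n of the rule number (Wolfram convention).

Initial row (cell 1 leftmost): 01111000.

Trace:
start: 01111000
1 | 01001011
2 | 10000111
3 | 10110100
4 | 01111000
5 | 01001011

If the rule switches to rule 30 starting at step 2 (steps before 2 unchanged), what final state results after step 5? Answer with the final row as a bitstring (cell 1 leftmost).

01111101

(re-executing steps 2..5 under rule 30; state before step 2: 01001011)
2 | 01111010
3 | 11000011
4 | 00100110
5 | 01111101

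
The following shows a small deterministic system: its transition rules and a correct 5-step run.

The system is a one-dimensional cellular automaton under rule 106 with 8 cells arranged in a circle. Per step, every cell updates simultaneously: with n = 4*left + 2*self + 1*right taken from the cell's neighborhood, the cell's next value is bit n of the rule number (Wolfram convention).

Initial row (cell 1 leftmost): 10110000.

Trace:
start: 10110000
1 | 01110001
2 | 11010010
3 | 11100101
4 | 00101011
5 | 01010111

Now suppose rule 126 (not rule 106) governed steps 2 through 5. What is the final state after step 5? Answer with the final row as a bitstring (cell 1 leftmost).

(re-executing steps 2..5 under rule 126; state before step 2: 01110001)
2 | 11011011
3 | 01111110
4 | 11000011
5 | 01100110

01100110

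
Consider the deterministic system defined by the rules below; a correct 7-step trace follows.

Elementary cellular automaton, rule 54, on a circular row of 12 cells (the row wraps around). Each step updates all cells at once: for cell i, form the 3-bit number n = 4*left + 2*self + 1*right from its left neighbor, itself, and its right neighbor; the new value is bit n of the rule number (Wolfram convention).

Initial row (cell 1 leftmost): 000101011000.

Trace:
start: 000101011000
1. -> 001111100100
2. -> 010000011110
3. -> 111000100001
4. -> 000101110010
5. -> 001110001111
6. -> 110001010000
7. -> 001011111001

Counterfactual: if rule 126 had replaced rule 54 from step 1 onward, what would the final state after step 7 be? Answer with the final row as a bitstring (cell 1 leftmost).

111100001111

(re-executing steps 1..7 under rule 126; state before step 1: 000101011000)
1. -> 001111111100
2. -> 011000000110
3. -> 111100001111
4. -> 000110011000
5. -> 001111111100
6. -> 011000000110
7. -> 111100001111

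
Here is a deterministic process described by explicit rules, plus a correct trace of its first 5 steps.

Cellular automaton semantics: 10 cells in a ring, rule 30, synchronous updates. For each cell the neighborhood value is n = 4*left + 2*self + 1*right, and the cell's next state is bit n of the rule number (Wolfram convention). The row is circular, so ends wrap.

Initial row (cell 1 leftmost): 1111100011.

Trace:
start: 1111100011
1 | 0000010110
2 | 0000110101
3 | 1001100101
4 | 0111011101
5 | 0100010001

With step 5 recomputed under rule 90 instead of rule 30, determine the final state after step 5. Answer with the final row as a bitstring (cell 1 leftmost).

(re-executing step 5 under rule 90; state before step 5: 0111011101)
5 | 0101010100

0101010100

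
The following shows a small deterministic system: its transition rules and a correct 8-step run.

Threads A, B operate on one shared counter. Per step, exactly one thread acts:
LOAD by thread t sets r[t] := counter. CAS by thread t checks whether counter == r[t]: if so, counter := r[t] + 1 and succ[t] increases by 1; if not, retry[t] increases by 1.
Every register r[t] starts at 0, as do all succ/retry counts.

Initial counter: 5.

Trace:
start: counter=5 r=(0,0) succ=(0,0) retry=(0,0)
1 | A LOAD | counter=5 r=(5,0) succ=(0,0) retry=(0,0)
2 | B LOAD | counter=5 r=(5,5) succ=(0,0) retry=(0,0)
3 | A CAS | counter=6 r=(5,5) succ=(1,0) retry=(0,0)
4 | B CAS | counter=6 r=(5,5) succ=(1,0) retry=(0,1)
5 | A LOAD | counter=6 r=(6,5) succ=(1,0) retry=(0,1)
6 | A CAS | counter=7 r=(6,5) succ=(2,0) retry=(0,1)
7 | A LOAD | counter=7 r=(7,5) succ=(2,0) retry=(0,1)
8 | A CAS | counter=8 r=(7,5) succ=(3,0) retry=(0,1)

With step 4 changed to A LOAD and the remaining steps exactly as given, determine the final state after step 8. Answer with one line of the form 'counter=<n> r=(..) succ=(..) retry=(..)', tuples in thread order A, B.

(re-executing from step 4 with the substitution; state before step 4: counter=6 r=(5,5) succ=(1,0) retry=(0,0))
4 | A LOAD | counter=6 r=(6,5) succ=(1,0) retry=(0,0)
5 | A LOAD | counter=6 r=(6,5) succ=(1,0) retry=(0,0)
6 | A CAS | counter=7 r=(6,5) succ=(2,0) retry=(0,0)
7 | A LOAD | counter=7 r=(7,5) succ=(2,0) retry=(0,0)
8 | A CAS | counter=8 r=(7,5) succ=(3,0) retry=(0,0)

counter=8 r=(7,5) succ=(3,0) retry=(0,0)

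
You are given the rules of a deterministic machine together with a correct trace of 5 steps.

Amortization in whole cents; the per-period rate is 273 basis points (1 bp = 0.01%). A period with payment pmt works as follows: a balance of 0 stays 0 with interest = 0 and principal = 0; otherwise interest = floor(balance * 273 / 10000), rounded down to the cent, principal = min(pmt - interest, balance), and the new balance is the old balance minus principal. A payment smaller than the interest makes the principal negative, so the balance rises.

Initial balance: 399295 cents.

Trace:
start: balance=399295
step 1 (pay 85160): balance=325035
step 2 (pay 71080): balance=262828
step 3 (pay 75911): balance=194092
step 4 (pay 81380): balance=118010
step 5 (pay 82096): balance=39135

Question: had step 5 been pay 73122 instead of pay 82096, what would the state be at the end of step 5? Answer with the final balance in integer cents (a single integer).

48109

(re-executing from step 5 with the substitution; state before step 5: balance=118010)
step 5 (pay 73122): balance=48109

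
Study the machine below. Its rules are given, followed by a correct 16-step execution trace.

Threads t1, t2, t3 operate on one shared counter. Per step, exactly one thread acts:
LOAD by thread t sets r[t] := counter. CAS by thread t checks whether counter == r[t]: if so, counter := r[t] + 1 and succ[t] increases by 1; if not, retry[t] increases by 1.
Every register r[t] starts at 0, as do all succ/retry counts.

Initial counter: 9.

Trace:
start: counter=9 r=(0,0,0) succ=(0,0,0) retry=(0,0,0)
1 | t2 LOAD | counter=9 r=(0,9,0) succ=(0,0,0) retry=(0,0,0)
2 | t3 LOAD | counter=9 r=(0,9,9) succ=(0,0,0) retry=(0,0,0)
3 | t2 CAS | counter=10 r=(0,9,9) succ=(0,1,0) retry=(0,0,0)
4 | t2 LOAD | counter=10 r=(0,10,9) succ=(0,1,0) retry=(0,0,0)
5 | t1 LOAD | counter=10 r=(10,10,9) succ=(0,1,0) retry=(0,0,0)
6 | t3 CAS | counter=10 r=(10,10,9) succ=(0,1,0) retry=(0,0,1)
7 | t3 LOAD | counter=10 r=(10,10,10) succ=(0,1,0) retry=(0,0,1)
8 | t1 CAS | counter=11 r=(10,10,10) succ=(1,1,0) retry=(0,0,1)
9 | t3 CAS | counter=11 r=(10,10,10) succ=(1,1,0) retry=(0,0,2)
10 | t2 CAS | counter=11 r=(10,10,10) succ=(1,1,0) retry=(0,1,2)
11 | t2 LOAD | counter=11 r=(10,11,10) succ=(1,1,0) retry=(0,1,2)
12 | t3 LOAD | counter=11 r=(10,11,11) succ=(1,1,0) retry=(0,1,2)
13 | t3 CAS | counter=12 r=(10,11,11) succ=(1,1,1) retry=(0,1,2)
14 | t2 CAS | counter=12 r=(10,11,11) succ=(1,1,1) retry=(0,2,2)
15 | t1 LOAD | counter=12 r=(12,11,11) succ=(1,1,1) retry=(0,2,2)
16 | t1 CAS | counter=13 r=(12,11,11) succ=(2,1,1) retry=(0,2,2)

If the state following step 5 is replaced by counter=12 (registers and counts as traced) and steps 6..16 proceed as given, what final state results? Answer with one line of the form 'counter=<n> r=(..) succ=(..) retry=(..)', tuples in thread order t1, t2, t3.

state after step 5 := counter=12 r=(10,10,9) succ=(0,1,0) retry=(0,0,0)
6 | t3 CAS | counter=12 r=(10,10,9) succ=(0,1,0) retry=(0,0,1)
7 | t3 LOAD | counter=12 r=(10,10,12) succ=(0,1,0) retry=(0,0,1)
8 | t1 CAS | counter=12 r=(10,10,12) succ=(0,1,0) retry=(1,0,1)
9 | t3 CAS | counter=13 r=(10,10,12) succ=(0,1,1) retry=(1,0,1)
10 | t2 CAS | counter=13 r=(10,10,12) succ=(0,1,1) retry=(1,1,1)
11 | t2 LOAD | counter=13 r=(10,13,12) succ=(0,1,1) retry=(1,1,1)
12 | t3 LOAD | counter=13 r=(10,13,13) succ=(0,1,1) retry=(1,1,1)
13 | t3 CAS | counter=14 r=(10,13,13) succ=(0,1,2) retry=(1,1,1)
14 | t2 CAS | counter=14 r=(10,13,13) succ=(0,1,2) retry=(1,2,1)
15 | t1 LOAD | counter=14 r=(14,13,13) succ=(0,1,2) retry=(1,2,1)
16 | t1 CAS | counter=15 r=(14,13,13) succ=(1,1,2) retry=(1,2,1)

counter=15 r=(14,13,13) succ=(1,1,2) retry=(1,2,1)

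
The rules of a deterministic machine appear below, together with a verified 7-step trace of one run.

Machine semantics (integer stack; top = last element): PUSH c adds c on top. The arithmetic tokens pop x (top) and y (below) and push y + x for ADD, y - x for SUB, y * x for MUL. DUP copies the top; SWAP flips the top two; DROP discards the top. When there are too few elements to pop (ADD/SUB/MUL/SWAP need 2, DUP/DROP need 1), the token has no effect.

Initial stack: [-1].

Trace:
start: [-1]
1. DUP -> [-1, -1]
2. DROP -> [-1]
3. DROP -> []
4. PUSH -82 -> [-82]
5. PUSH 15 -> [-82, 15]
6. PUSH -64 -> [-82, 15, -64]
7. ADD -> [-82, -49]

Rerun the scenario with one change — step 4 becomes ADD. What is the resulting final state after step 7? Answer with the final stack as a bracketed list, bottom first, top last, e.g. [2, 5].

(re-executing from step 4 with the substitution; state before step 4: [])
4. ADD -> []
5. PUSH 15 -> [15]
6. PUSH -64 -> [15, -64]
7. ADD -> [-49]

[-49]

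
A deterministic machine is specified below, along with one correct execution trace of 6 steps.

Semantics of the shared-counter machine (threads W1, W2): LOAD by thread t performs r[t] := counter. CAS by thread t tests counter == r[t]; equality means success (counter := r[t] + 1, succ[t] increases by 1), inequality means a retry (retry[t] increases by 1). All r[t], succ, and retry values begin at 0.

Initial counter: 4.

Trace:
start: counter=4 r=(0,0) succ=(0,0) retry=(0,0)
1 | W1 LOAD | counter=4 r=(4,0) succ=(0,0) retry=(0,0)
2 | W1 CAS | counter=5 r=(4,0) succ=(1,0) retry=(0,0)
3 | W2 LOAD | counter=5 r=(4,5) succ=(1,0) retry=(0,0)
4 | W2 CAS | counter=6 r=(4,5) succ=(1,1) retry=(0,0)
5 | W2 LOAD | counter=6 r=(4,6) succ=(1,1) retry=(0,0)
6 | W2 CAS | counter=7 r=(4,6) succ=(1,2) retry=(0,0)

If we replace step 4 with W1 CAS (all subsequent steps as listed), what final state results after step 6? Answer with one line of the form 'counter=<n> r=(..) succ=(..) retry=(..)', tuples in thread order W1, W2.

counter=6 r=(4,5) succ=(1,1) retry=(1,0)

(re-executing from step 4 with the substitution; state before step 4: counter=5 r=(4,5) succ=(1,0) retry=(0,0))
4 | W1 CAS | counter=5 r=(4,5) succ=(1,0) retry=(1,0)
5 | W2 LOAD | counter=5 r=(4,5) succ=(1,0) retry=(1,0)
6 | W2 CAS | counter=6 r=(4,5) succ=(1,1) retry=(1,0)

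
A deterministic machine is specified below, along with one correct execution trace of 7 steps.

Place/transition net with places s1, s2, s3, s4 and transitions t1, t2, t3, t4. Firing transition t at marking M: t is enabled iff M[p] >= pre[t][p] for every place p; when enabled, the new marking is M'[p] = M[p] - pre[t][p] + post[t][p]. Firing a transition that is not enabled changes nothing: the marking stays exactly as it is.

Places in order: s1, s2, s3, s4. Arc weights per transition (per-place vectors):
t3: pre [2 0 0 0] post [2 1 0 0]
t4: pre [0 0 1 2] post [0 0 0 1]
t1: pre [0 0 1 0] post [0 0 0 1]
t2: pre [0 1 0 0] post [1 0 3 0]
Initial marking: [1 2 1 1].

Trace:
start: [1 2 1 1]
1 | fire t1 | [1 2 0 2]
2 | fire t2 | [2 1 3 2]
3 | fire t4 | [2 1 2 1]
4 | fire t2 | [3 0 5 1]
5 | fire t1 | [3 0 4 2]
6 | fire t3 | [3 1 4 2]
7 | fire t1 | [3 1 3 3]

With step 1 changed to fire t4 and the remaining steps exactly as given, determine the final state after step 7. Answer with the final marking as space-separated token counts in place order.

(re-executing from step 1 with the substitution; state before step 1: [1 2 1 1])
1 | fire t4 | [1 2 1 1]
2 | fire t2 | [2 1 4 1]
3 | fire t4 | [2 1 4 1]
4 | fire t2 | [3 0 7 1]
5 | fire t1 | [3 0 6 2]
6 | fire t3 | [3 1 6 2]
7 | fire t1 | [3 1 5 3]

3 1 5 3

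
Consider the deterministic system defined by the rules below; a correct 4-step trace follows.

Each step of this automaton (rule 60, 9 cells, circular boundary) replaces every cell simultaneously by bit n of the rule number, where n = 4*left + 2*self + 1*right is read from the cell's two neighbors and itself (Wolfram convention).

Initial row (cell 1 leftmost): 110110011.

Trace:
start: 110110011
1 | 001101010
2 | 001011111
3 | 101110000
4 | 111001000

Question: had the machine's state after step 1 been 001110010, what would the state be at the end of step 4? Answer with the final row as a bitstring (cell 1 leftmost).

state after step 1 := 001110010
2 | 001001011
3 | 101101110
4 | 111011001

111011001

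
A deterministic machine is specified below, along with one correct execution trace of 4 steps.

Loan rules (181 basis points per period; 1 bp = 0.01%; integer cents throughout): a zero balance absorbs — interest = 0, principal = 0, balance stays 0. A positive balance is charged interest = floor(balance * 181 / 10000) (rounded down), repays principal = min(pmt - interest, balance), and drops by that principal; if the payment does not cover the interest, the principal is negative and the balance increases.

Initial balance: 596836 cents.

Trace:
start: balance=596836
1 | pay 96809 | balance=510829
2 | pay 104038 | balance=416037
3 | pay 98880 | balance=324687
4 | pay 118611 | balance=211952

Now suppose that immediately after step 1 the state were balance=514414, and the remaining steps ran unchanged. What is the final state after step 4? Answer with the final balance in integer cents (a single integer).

state after step 1 := balance=514414
2 | pay 104038 | balance=419686
3 | pay 98880 | balance=328402
4 | pay 118611 | balance=215735

215735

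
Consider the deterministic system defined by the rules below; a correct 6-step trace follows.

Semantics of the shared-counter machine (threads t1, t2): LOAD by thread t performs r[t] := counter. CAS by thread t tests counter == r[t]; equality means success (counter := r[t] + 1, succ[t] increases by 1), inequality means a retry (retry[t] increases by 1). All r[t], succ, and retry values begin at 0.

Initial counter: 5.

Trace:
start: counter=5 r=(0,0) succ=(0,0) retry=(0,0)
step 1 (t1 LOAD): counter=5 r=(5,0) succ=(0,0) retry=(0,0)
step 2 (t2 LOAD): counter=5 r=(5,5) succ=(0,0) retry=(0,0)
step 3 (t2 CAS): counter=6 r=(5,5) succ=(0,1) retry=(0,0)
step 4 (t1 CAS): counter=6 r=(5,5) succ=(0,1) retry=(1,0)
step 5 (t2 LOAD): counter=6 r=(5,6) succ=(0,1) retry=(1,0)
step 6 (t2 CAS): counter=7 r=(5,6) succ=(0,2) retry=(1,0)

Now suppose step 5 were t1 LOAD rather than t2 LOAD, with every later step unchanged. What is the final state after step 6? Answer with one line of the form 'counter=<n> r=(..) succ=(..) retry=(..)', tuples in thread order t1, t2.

(re-executing from step 5 with the substitution; state before step 5: counter=6 r=(5,5) succ=(0,1) retry=(1,0))
step 5 (t1 LOAD): counter=6 r=(6,5) succ=(0,1) retry=(1,0)
step 6 (t2 CAS): counter=6 r=(6,5) succ=(0,1) retry=(1,1)

counter=6 r=(6,5) succ=(0,1) retry=(1,1)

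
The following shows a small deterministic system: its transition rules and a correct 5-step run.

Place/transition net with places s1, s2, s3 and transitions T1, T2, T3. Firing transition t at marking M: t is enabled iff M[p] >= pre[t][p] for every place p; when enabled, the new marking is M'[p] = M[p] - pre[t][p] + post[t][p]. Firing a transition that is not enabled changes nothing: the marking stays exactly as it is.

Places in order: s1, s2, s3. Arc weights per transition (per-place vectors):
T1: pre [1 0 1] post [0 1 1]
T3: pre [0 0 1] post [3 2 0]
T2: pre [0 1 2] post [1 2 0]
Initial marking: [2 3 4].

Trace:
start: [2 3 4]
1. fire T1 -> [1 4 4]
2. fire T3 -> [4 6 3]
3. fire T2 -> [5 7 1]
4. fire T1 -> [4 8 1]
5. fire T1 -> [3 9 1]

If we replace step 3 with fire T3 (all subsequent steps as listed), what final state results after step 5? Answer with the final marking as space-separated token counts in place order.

(re-executing from step 3 with the substitution; state before step 3: [4 6 3])
3. fire T3 -> [7 8 2]
4. fire T1 -> [6 9 2]
5. fire T1 -> [5 10 2]

5 10 2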